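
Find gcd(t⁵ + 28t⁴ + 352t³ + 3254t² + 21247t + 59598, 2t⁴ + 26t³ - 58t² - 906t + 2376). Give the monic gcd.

t² + 20t + 99

By polynomial division,
  t⁵ + 28t⁴ + 352t³ + 3254t² + 21247t + 59598 = ((1/2)t + 15/2)(2t⁴ + 26t³ - 58t² - 906t + 2376) + (186t³ + 4142t² + 26854t + 41778)
  2t⁴ + 26t³ - 58t² - 906t + 2376 = ((1/93)t - 862/8649)(186t³ + 4142t² + 26854t + 41778) + ((571340/8649)t² + (11426800/8649)t + 6284740/961)
  186t³ + 4142t² + 26854t + 41778 = ((804357/285670)t + 1824939/285670)((571340/8649)t² + (11426800/8649)t + 6284740/961) + (0)
Last nonzero remainder: (571340/8649)t² + (11426800/8649)t + 6284740/961. Dividing through by 571340/8649 gives the monic gcd t² + 20t + 99.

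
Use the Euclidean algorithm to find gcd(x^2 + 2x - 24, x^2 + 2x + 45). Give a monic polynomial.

Euclidean algorithm in ℚ[x]:
  x^2 + 2x - 24 = (x^2 + 2x + 45) + (-69)
  x^2 + 2x + 45 = (-(1/69)x^2 - (2/69)x - 15/23)(-69) + (0)
The last nonzero remainder is the constant -69, so the polynomials are coprime and gcd = 1.

1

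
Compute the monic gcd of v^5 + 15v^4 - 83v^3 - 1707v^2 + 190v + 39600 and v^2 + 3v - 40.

v^2 + 3v - 40

Apply the Euclidean algorithm:
  v^5 + 15v^4 - 83v^3 - 1707v^2 + 190v + 39600 = (v^3 + 12v^2 - 79v - 990)(v^2 + 3v - 40) + (0)
The last nonzero remainder v^2 + 3v - 40 is already monic.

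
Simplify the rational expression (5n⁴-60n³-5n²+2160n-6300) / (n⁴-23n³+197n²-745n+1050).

Euclidean algorithm in ℚ[n]:
  5n⁴-60n³-5n²+2160n-6300 = (5)(n⁴-23n³+197n²-745n+1050) + (55n³-990n²+5885n-11550)
  n⁴-23n³+197n²-745n+1050 = ((1/55)n-1/11)(55n³-990n²+5885n-11550) + (0)
Last nonzero remainder: 55n³-990n²+5885n-11550. Dividing through by 55 gives the monic gcd n³-18n²+107n-210.
Cancel n³-18n²+107n-210 from numerator and denominator to get the reduced form.

(5n+30)/(n-5)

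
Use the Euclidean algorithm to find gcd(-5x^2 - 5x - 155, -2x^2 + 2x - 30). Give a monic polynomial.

Euclidean algorithm in ℚ[x]:
  -5x^2 - 5x - 155 = (5/2)(-2x^2 + 2x - 30) + (-10x - 80)
  -2x^2 + 2x - 30 = ((1/5)x - 9/5)(-10x - 80) + (-174)
  -10x - 80 = ((5/87)x + 40/87)(-174) + (0)
The last nonzero remainder is the constant -174, so the polynomials are coprime and gcd = 1.

1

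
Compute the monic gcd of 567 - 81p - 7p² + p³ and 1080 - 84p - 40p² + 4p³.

By polynomial division,
  p³ - 7p² - 81p + 567 = (1/4)(4p³ - 40p² - 84p + 1080) + (3p² - 60p + 297)
  4p³ - 40p² - 84p + 1080 = ((4/3)p + 40/3)(3p² - 60p + 297) + (320p - 2880)
  3p² - 60p + 297 = ((3/320)p - 33/320)(320p - 2880) + (0)
Last nonzero remainder: 320p - 2880. Dividing through by 320 gives the monic gcd p - 9.

-9 + p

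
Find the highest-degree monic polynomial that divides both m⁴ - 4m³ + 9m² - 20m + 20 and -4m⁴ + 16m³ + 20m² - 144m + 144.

Apply the Euclidean algorithm:
  m⁴ - 4m³ + 9m² - 20m + 20 = (-1/4)(-4m⁴ + 16m³ + 20m² - 144m + 144) + (14m² - 56m + 56)
  -4m⁴ + 16m³ + 20m² - 144m + 144 = (-(2/7)m² + 18/7)(14m² - 56m + 56) + (0)
Last nonzero remainder: 14m² - 56m + 56. Dividing through by 14 gives the monic gcd m² - 4m + 4.

m² - 4m + 4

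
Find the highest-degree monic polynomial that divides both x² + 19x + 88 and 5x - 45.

1

By polynomial division,
  x² + 19x + 88 = ((1/5)x + 28/5)(5x - 45) + (340)
  5x - 45 = ((1/68)x - 9/68)(340) + (0)
The last nonzero remainder is the constant 340, so the polynomials are coprime and gcd = 1.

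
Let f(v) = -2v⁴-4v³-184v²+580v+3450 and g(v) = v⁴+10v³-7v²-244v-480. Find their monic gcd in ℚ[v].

v²-2v-15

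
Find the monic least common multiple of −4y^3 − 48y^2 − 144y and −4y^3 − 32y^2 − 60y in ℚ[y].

y^5 + 20y^4 + 147y^3 + 468y^2 + 540y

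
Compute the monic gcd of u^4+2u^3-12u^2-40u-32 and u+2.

u+2

Apply the Euclidean algorithm:
  u^4+2u^3-12u^2-40u-32 = (u^3-12u-16)(u+2) + (0)
The last nonzero remainder u+2 is already monic.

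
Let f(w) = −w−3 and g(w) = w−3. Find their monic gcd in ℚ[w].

1

Apply the Euclidean algorithm:
  −w−3 = (−1)(w−3) + (−6)
  w−3 = (−(1/6)w+1/2)(−6) + (0)
The last nonzero remainder is the constant −6, so the polynomials are coprime and gcd = 1.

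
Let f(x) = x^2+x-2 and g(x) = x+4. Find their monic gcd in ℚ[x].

1

Apply the Euclidean algorithm:
  x^2+x-2 = (x-3)(x+4) + (10)
  x+4 = ((1/10)x+2/5)(10) + (0)
The last nonzero remainder is the constant 10, so the polynomials are coprime and gcd = 1.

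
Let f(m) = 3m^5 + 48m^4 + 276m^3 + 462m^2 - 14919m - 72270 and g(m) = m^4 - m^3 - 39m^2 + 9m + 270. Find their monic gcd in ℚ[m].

m^2 - m - 30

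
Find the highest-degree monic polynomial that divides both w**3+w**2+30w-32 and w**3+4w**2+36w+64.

w**2+2w+32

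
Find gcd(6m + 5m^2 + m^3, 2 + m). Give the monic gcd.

2 + m

Repeated division with remainder:
  m^3 + 5m^2 + 6m = (m^2 + 3m)(m + 2) + (0)
The last nonzero remainder m + 2 is already monic.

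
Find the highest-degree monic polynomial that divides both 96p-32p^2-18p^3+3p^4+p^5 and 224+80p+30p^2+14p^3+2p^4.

16+8p+p^2

Apply the Euclidean algorithm:
  p^5+3p^4-18p^3-32p^2+96p = ((1/2)p-2)(2p^4+14p^3+30p^2+80p+224) + (-5p^3-12p^2+144p+448)
  2p^4+14p^3+30p^2+80p+224 = (-(2/5)p-46/25)(-5p^3-12p^2+144p+448) + ((1638/25)p^2+(13104/25)p+26208/25)
  -5p^3-12p^2+144p+448 = (-(125/1638)p+50/117)((1638/25)p^2+(13104/25)p+26208/25) + (0)
Last nonzero remainder: (1638/25)p^2+(13104/25)p+26208/25. Dividing through by 1638/25 gives the monic gcd p^2+8p+16.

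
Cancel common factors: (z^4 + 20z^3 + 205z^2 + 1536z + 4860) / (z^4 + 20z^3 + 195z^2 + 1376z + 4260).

(z^2 + 4z + 81)/(z^2 + 4z + 71)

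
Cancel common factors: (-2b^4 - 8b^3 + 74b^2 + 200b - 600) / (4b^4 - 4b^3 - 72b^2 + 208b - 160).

(-b^2 - b + 30)/(2b^2 - 8b + 8)

Euclidean algorithm in ℚ[b]:
  -2b^4 - 8b^3 + 74b^2 + 200b - 600 = (-1/2)(4b^4 - 4b^3 - 72b^2 + 208b - 160) + (-10b^3 + 38b^2 + 304b - 680)
  4b^4 - 4b^3 - 72b^2 + 208b - 160 = (-(2/5)b - 28/25)(-10b^3 + 38b^2 + 304b - 680) + ((2304/25)b^2 + (6912/25)b - 4608/5)
  -10b^3 + 38b^2 + 304b - 680 = (-(125/1152)b + 425/576)((2304/25)b^2 + (6912/25)b - 4608/5) + (0)
Last nonzero remainder: (2304/25)b^2 + (6912/25)b - 4608/5. Dividing through by 2304/25 gives the monic gcd b^2 + 3b - 10.
Cancel b^2 + 3b - 10 from numerator and denominator to get the reduced form.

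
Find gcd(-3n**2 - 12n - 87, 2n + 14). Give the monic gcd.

Euclidean algorithm in ℚ[n]:
  -3n**2 - 12n - 87 = (-(3/2)n + 9/2)(2n + 14) + (-150)
  2n + 14 = (-(1/75)n - 7/75)(-150) + (0)
The last nonzero remainder is the constant -150, so the polynomials are coprime and gcd = 1.

1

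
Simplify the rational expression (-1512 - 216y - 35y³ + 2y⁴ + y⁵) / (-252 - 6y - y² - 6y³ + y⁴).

By polynomial division,
  y⁵ + 2y⁴ - 35y³ - 216y - 1512 = (y + 8)(y⁴ - 6y³ - y² - 6y - 252) + (14y³ + 14y² + 84y + 504)
  y⁴ - 6y³ - y² - 6y - 252 = ((1/14)y - 1/2)(14y³ + 14y² + 84y + 504) + (0)
Last nonzero remainder: 14y³ + 14y² + 84y + 504. Dividing through by 14 gives the monic gcd y³ + y² + 6y + 36.
Cancel y³ + y² + 6y + 36 from numerator and denominator to get the reduced form.

(-42 + y + y²)/(-7 + y)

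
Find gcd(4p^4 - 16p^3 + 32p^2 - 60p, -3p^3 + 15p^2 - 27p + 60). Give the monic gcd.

By polynomial division,
  4p^4 - 16p^3 + 32p^2 - 60p = (-(4/3)p - 4/3)(-3p^3 + 15p^2 - 27p + 60) + (16p^2 - 16p + 80)
  -3p^3 + 15p^2 - 27p + 60 = (-(3/16)p + 3/4)(16p^2 - 16p + 80) + (0)
Last nonzero remainder: 16p^2 - 16p + 80. Dividing through by 16 gives the monic gcd p^2 - p + 5.

p^2 - p + 5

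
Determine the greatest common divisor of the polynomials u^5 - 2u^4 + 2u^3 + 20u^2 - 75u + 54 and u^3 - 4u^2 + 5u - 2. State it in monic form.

u^2 - 3u + 2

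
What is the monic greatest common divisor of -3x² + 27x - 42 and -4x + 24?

1

Euclidean algorithm in ℚ[x]:
  -3x² + 27x - 42 = ((3/4)x - 9/4)(-4x + 24) + (12)
  -4x + 24 = (-(1/3)x + 2)(12) + (0)
The last nonzero remainder is the constant 12, so the polynomials are coprime and gcd = 1.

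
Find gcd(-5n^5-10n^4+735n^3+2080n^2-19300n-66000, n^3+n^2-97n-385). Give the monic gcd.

n^2-6n-55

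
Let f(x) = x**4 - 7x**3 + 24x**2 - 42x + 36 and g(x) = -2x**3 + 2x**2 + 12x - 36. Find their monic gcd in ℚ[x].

x**2 - 4x + 6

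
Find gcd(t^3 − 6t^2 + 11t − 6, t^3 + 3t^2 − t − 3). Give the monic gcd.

t − 1

Apply the Euclidean algorithm:
  t^3 − 6t^2 + 11t − 6 = (t^3 + 3t^2 − t − 3) + (−9t^2 + 12t − 3)
  t^3 + 3t^2 − t − 3 = (−(1/9)t − 13/27)(−9t^2 + 12t − 3) + ((40/9)t − 40/9)
  −9t^2 + 12t − 3 = (−(81/40)t + 27/40)((40/9)t − 40/9) + (0)
Last nonzero remainder: (40/9)t − 40/9. Dividing through by 40/9 gives the monic gcd t − 1.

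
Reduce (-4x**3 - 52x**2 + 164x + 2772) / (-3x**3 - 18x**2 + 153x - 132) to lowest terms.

By polynomial division,
  -4x**3 - 52x**2 + 164x + 2772 = (4/3)(-3x**3 - 18x**2 + 153x - 132) + (-28x**2 - 40x + 2948)
  -3x**3 - 18x**2 + 153x - 132 = ((3/28)x + 24/49)(-28x**2 - 40x + 2948) + (-(7020/49)x - 77220/49)
  -28x**2 - 40x + 2948 = ((343/1755)x - 3283/1755)(-(7020/49)x - 77220/49) + (0)
Last nonzero remainder: -(7020/49)x - 77220/49. Dividing through by -7020/49 gives the monic gcd x + 11.
Cancel x + 11 from numerator and denominator to get the reduced form.

(4x**2 + 8x - 252)/(3x**2 - 15x + 12)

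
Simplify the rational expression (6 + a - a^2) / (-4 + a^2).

(3 - a)/(-2 + a)

Repeated division with remainder:
  -a^2 + a + 6 = (-1)(a^2 - 4) + (a + 2)
  a^2 - 4 = (a - 2)(a + 2) + (0)
The last nonzero remainder a + 2 is already monic.
Cancel a + 2 from numerator and denominator to get the reduced form.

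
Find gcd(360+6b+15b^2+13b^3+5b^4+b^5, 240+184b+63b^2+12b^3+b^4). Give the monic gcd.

60+31b+8b^2+b^3

Apply the Euclidean algorithm:
  b^5+5b^4+13b^3+15b^2+6b+360 = (b-7)(b^4+12b^3+63b^2+184b+240) + (34b^3+272b^2+1054b+2040)
  b^4+12b^3+63b^2+184b+240 = ((1/34)b+2/17)(34b^3+272b^2+1054b+2040) + (0)
Last nonzero remainder: 34b^3+272b^2+1054b+2040. Dividing through by 34 gives the monic gcd b^3+8b^2+31b+60.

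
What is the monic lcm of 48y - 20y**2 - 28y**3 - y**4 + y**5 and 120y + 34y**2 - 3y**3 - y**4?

240y - 52y**2 - 160y**3 - 33y**4 + 4y**5 + y**6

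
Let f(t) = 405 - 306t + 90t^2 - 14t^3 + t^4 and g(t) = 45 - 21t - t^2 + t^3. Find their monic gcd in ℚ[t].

-3 + t

Euclidean algorithm in ℚ[t]:
  t^4 - 14t^3 + 90t^2 - 306t + 405 = (t - 13)(t^3 - t^2 - 21t + 45) + (98t^2 - 624t + 990)
  t^3 - t^2 - 21t + 45 = ((1/98)t + 263/4802)(98t^2 - 624t + 990) + ((7380/2401)t - 22140/2401)
  98t^2 - 624t + 990 = ((117649/3690)t - 26411/246)((7380/2401)t - 22140/2401) + (0)
Last nonzero remainder: (7380/2401)t - 22140/2401. Dividing through by 7380/2401 gives the monic gcd t - 3.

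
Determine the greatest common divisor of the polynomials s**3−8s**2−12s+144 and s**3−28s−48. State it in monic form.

s**2−2s−24

Repeated division with remainder:
  s**3−8s**2−12s+144 = (s**3−28s−48) + (−8s**2+16s+192)
  s**3−28s−48 = (−(1/8)s−1/4)(−8s**2+16s+192) + (0)
Last nonzero remainder: −8s**2+16s+192. Dividing through by −8 gives the monic gcd s**2−2s−24.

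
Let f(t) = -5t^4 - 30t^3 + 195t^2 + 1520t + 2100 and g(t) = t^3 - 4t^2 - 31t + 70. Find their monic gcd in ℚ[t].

t^2 - 2t - 35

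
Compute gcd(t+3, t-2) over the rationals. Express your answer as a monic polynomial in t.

Apply the Euclidean algorithm:
  t+3 = (t-2) + (5)
  t-2 = ((1/5)t-2/5)(5) + (0)
The last nonzero remainder is the constant 5, so the polynomials are coprime and gcd = 1.

1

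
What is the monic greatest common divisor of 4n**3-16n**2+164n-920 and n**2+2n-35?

n-5

By polynomial division,
  4n**3-16n**2+164n-920 = (4n-24)(n**2+2n-35) + (352n-1760)
  n**2+2n-35 = ((1/352)n+7/352)(352n-1760) + (0)
Last nonzero remainder: 352n-1760. Dividing through by 352 gives the monic gcd n-5.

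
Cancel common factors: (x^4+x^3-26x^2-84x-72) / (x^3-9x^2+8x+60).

(x^2+5x+6)/(x-5)

Apply the Euclidean algorithm:
  x^4+x^3-26x^2-84x-72 = (x+10)(x^3-9x^2+8x+60) + (56x^2-224x-672)
  x^3-9x^2+8x+60 = ((1/56)x-5/56)(56x^2-224x-672) + (0)
Last nonzero remainder: 56x^2-224x-672. Dividing through by 56 gives the monic gcd x^2-4x-12.
Cancel x^2-4x-12 from numerator and denominator to get the reduced form.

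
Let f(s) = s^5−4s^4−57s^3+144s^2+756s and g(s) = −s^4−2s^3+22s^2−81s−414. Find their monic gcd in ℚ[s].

s^2+9s+18

Apply the Euclidean algorithm:
  s^5−4s^4−57s^3+144s^2+756s = (−s+6)(−s^4−2s^3+22s^2−81s−414) + (−23s^3−69s^2+828s+2484)
  −s^4−2s^3+22s^2−81s−414 = ((1/23)s−1/23)(−23s^3−69s^2+828s+2484) + (−17s^2−153s−306)
  −23s^3−69s^2+828s+2484 = ((23/17)s−138/17)(−17s^2−153s−306) + (0)
Last nonzero remainder: −17s^2−153s−306. Dividing through by −17 gives the monic gcd s^2+9s+18.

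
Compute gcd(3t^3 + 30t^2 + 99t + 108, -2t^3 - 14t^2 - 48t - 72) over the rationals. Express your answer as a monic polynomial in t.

Euclidean algorithm in ℚ[t]:
  3t^3 + 30t^2 + 99t + 108 = (-3/2)(-2t^3 - 14t^2 - 48t - 72) + (9t^2 + 27t)
  -2t^3 - 14t^2 - 48t - 72 = (-(2/9)t - 8/9)(9t^2 + 27t) + (-24t - 72)
  9t^2 + 27t = (-(3/8)t)(-24t - 72) + (0)
Last nonzero remainder: -24t - 72. Dividing through by -24 gives the monic gcd t + 3.

t + 3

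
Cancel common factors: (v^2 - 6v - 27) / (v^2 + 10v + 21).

(v - 9)/(v + 7)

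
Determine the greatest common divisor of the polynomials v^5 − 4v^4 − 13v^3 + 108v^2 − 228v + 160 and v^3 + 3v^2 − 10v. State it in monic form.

v^2 + 3v − 10

Euclidean algorithm in ℚ[v]:
  v^5 − 4v^4 − 13v^3 + 108v^2 − 228v + 160 = (v^2 − 7v + 18)(v^3 + 3v^2 − 10v) + (−16v^2 − 48v + 160)
  v^3 + 3v^2 − 10v = (−(1/16)v)(−16v^2 − 48v + 160) + (0)
Last nonzero remainder: −16v^2 − 48v + 160. Dividing through by −16 gives the monic gcd v^2 + 3v − 10.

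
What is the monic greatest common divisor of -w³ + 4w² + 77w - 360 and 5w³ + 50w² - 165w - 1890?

Repeated division with remainder:
  -w³ + 4w² + 77w - 360 = (-1/5)(5w³ + 50w² - 165w - 1890) + (14w² + 44w - 738)
  5w³ + 50w² - 165w - 1890 = ((5/14)w + 120/49)(14w² + 44w - 738) + (-(450/49)w - 4050/49)
  14w² + 44w - 738 = (-(343/225)w + 2009/225)(-(450/49)w - 4050/49) + (0)
Last nonzero remainder: -(450/49)w - 4050/49. Dividing through by -450/49 gives the monic gcd w + 9.

w + 9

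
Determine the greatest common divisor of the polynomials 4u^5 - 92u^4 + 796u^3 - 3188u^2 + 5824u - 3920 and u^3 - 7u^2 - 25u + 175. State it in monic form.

Repeated division with remainder:
  4u^5 - 92u^4 + 796u^3 - 3188u^2 + 5824u - 3920 = (4u^2 - 64u + 448)(u^3 - 7u^2 - 25u + 175) + (-2352u^2 + 28224u - 82320)
  u^3 - 7u^2 - 25u + 175 = (-(1/2352)u - 5/2352)(-2352u^2 + 28224u - 82320) + (0)
Last nonzero remainder: -2352u^2 + 28224u - 82320. Dividing through by -2352 gives the monic gcd u^2 - 12u + 35.

u^2 - 12u + 35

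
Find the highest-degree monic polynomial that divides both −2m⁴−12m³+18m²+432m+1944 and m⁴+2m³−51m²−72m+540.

m²−36

Repeated division with remainder:
  −2m⁴−12m³+18m²+432m+1944 = (−2)(m⁴+2m³−51m²−72m+540) + (−8m³−84m²+288m+3024)
  m⁴+2m³−51m²−72m+540 = (−(1/8)m+17/16)(−8m³−84m²+288m+3024) + ((297/4)m²−2673)
  −8m³−84m²+288m+3024 = (−(32/297)m−112/99)((297/4)m²−2673) + (0)
Last nonzero remainder: (297/4)m²−2673. Dividing through by 297/4 gives the monic gcd m²−36.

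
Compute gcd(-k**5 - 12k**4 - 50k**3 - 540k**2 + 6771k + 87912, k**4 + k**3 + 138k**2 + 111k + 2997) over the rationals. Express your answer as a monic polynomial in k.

k**2 + 111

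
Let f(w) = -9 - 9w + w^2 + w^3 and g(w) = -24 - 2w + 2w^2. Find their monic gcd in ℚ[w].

Euclidean algorithm in ℚ[w]:
  w^3 + w^2 - 9w - 9 = ((1/2)w + 1)(2w^2 - 2w - 24) + (5w + 15)
  2w^2 - 2w - 24 = ((2/5)w - 8/5)(5w + 15) + (0)
Last nonzero remainder: 5w + 15. Dividing through by 5 gives the monic gcd w + 3.

3 + w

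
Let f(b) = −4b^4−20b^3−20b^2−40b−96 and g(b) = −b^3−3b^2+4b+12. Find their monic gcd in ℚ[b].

Euclidean algorithm in ℚ[b]:
  −4b^4−20b^3−20b^2−40b−96 = (4b+8)(−b^3−3b^2+4b+12) + (−12b^2−120b−192)
  −b^3−3b^2+4b+12 = ((1/12)b−7/12)(−12b^2−120b−192) + (−50b−100)
  −12b^2−120b−192 = ((6/25)b+48/25)(−50b−100) + (0)
Last nonzero remainder: −50b−100. Dividing through by −50 gives the monic gcd b+2.

b+2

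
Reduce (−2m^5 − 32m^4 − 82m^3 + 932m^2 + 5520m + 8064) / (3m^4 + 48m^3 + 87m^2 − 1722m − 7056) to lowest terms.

(−2m^2 − 14m − 24)/(3m + 21)

Euclidean algorithm in ℚ[m]:
  −2m^5 − 32m^4 − 82m^3 + 932m^2 + 5520m + 8064 = (−(2/3)m)(3m^4 + 48m^3 + 87m^2 − 1722m − 7056) + (−24m^3 − 216m^2 + 816m + 8064)
  3m^4 + 48m^3 + 87m^2 − 1722m − 7056 = (−(1/8)m − 7/8)(−24m^3 − 216m^2 + 816m + 8064) + (0)
Last nonzero remainder: −24m^3 − 216m^2 + 816m + 8064. Dividing through by −24 gives the monic gcd m^3 + 9m^2 − 34m − 336.
Cancel m^3 + 9m^2 − 34m − 336 from numerator and denominator to get the reduced form.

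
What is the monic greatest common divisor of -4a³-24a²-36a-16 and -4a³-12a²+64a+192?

a+4

Apply the Euclidean algorithm:
  -4a³-24a²-36a-16 = (-4a³-12a²+64a+192) + (-12a²-100a-208)
  -4a³-12a²+64a+192 = ((1/3)a-16/9)(-12a²-100a-208) + (-(400/9)a-1600/9)
  -12a²-100a-208 = ((27/100)a+117/100)(-(400/9)a-1600/9) + (0)
Last nonzero remainder: -(400/9)a-1600/9. Dividing through by -400/9 gives the monic gcd a+4.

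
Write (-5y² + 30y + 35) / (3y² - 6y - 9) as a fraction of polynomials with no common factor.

(-5y + 35)/(3y - 9)

Repeated division with remainder:
  -5y² + 30y + 35 = (-5/3)(3y² - 6y - 9) + (20y + 20)
  3y² - 6y - 9 = ((3/20)y - 9/20)(20y + 20) + (0)
Last nonzero remainder: 20y + 20. Dividing through by 20 gives the monic gcd y + 1.
Cancel y + 1 from numerator and denominator to get the reduced form.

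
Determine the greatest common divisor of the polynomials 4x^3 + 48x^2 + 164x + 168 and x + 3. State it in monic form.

x + 3

Apply the Euclidean algorithm:
  4x^3 + 48x^2 + 164x + 168 = (4x^2 + 36x + 56)(x + 3) + (0)
The last nonzero remainder x + 3 is already monic.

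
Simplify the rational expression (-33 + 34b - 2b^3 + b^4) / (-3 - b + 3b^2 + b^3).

(11 - 4b + b^2)/(1 + b)

Euclidean algorithm in ℚ[b]:
  b^4 - 2b^3 + 34b - 33 = (b - 5)(b^3 + 3b^2 - b - 3) + (16b^2 + 32b - 48)
  b^3 + 3b^2 - b - 3 = ((1/16)b + 1/16)(16b^2 + 32b - 48) + (0)
Last nonzero remainder: 16b^2 + 32b - 48. Dividing through by 16 gives the monic gcd b^2 + 2b - 3.
Cancel b^2 + 2b - 3 from numerator and denominator to get the reduced form.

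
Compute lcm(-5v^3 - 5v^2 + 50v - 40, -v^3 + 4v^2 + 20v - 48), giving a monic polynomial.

v^4 - 5v^3 - 16v^2 + 68v - 48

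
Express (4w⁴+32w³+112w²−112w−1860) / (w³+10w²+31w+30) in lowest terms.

(4w³+12w²+52w−372)/(w²+5w+6)

Apply the Euclidean algorithm:
  4w⁴+32w³+112w²−112w−1860 = (4w−8)(w³+10w²+31w+30) + (68w²+16w−1620)
  w³+10w²+31w+30 = ((1/68)w+83/578)(68w²+16w−1620) + ((15180/289)w+75900/289)
  68w²+16w−1620 = ((4913/3795)w−7803/1265)((15180/289)w+75900/289) + (0)
Last nonzero remainder: (15180/289)w+75900/289. Dividing through by 15180/289 gives the monic gcd w+5.
Cancel w+5 from numerator and denominator to get the reduced form.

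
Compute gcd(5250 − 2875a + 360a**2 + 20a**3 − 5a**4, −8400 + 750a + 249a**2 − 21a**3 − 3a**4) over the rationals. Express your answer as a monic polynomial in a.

Euclidean algorithm in ℚ[a]:
  −5a**4 + 20a**3 + 360a**2 − 2875a + 5250 = (5/3)(−3a**4 − 21a**3 + 249a**2 + 750a − 8400) + (55a**3 − 55a**2 − 4125a + 19250)
  −3a**4 − 21a**3 + 249a**2 + 750a − 8400 = (−(3/55)a − 24/55)(55a**3 − 55a**2 − 4125a + 19250) + (0)
Last nonzero remainder: 55a**3 − 55a**2 − 4125a + 19250. Dividing through by 55 gives the monic gcd a**3 − a**2 − 75a + 350.

350 − 75a − a**2 + a**3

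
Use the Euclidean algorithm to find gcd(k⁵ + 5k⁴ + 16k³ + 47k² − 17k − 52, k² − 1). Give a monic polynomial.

By polynomial division,
  k⁵ + 5k⁴ + 16k³ + 47k² − 17k − 52 = (k³ + 5k² + 17k + 52)(k² − 1) + (0)
The last nonzero remainder k² − 1 is already monic.

k² − 1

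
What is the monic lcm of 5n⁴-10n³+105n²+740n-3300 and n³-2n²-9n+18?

n⁶-n⁵+13n⁴+181n³-638n²-1548n+3960

Apply the Euclidean algorithm:
  5n⁴-10n³+105n²+740n-3300 = (5n)(n³-2n²-9n+18) + (150n²+650n-3300)
  n³-2n²-9n+18 = ((1/150)n-19/450)(150n²+650n-3300) + ((364/9)n-364/3)
  150n²+650n-3300 = ((675/182)n+2475/91)((364/9)n-364/3) + (0)
Last nonzero remainder: (364/9)n-364/3. Dividing through by 364/9 gives the monic gcd n-3.
Then lcm(f, g) = f·g / gcd(f, g); expanding and making the result monic gives the answer.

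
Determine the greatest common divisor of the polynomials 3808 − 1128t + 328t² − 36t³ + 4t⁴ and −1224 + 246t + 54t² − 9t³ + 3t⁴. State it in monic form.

Repeated division with remainder:
  4t⁴ − 36t³ + 328t² − 1128t + 3808 = (4/3)(3t⁴ − 9t³ + 54t² + 246t − 1224) + (−24t³ + 256t² − 1456t + 5440)
  3t⁴ − 9t³ + 54t² + 246t − 1224 = (−(1/8)t − 23/24)(−24t³ + 256t² − 1456t + 5440) + ((352/3)t² − (1408/3)t + 11968/3)
  −24t³ + 256t² − 1456t + 5440 = (−(9/44)t + 15/11)((352/3)t² − (1408/3)t + 11968/3) + (0)
Last nonzero remainder: (352/3)t² − (1408/3)t + 11968/3. Dividing through by 352/3 gives the monic gcd t² − 4t + 34.

34 − 4t + t²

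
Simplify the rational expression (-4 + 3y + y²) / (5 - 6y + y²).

Euclidean algorithm in ℚ[y]:
  y² + 3y - 4 = (y² - 6y + 5) + (9y - 9)
  y² - 6y + 5 = ((1/9)y - 5/9)(9y - 9) + (0)
Last nonzero remainder: 9y - 9. Dividing through by 9 gives the monic gcd y - 1.
Cancel y - 1 from numerator and denominator to get the reduced form.

(4 + y)/(-5 + y)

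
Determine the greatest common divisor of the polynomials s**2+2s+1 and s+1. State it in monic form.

Euclidean algorithm in ℚ[s]:
  s**2+2s+1 = (s+1)(s+1) + (0)
The last nonzero remainder s+1 is already monic.

s+1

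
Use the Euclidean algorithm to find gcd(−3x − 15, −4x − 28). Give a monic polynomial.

1

Euclidean algorithm in ℚ[x]:
  −3x − 15 = (3/4)(−4x − 28) + (6)
  −4x − 28 = (−(2/3)x − 14/3)(6) + (0)
The last nonzero remainder is the constant 6, so the polynomials are coprime and gcd = 1.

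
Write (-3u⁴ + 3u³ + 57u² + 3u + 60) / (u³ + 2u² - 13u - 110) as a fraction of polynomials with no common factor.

(-3u³ - 12u² - 3u - 12)/(u² + 7u + 22)

By polynomial division,
  -3u⁴ + 3u³ + 57u² + 3u + 60 = (-3u + 9)(u³ + 2u² - 13u - 110) + (-210u + 1050)
  u³ + 2u² - 13u - 110 = (-(1/210)u² - (1/30)u - 11/105)(-210u + 1050) + (0)
Last nonzero remainder: -210u + 1050. Dividing through by -210 gives the monic gcd u - 5.
Cancel u - 5 from numerator and denominator to get the reduced form.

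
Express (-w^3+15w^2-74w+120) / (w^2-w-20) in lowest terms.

(-w^2+10w-24)/(w+4)

Repeated division with remainder:
  -w^3+15w^2-74w+120 = (-w+14)(w^2-w-20) + (-80w+400)
  w^2-w-20 = (-(1/80)w-1/20)(-80w+400) + (0)
Last nonzero remainder: -80w+400. Dividing through by -80 gives the monic gcd w-5.
Cancel w-5 from numerator and denominator to get the reduced form.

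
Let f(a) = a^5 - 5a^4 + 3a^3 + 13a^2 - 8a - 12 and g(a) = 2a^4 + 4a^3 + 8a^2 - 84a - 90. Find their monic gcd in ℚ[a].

a^2 - 2a - 3

Euclidean algorithm in ℚ[a]:
  a^5 - 5a^4 + 3a^3 + 13a^2 - 8a - 12 = ((1/2)a - 7/2)(2a^4 + 4a^3 + 8a^2 - 84a - 90) + (13a^3 + 83a^2 - 257a - 327)
  2a^4 + 4a^3 + 8a^2 - 84a - 90 = ((2/13)a - 114/169)(13a^3 + 83a^2 - 257a - 327) + ((17496/169)a^2 - (34992/169)a - 52488/169)
  13a^3 + 83a^2 - 257a - 327 = ((2197/17496)a + 18421/17496)((17496/169)a^2 - (34992/169)a - 52488/169) + (0)
Last nonzero remainder: (17496/169)a^2 - (34992/169)a - 52488/169. Dividing through by 17496/169 gives the monic gcd a^2 - 2a - 3.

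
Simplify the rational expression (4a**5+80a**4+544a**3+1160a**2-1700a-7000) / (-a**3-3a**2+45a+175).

Repeated division with remainder:
  4a**5+80a**4+544a**3+1160a**2-1700a-7000 = (-4a**2-68a-520)(-a**3-3a**2+45a+175) + (3360a**2+33600a+84000)
  -a**3-3a**2+45a+175 = (-(1/3360)a+1/480)(3360a**2+33600a+84000) + (0)
Last nonzero remainder: 3360a**2+33600a+84000. Dividing through by 3360 gives the monic gcd a**2+10a+25.
Cancel a**2+10a+25 from numerator and denominator to get the reduced form.

(-4a**3-40a**2-44a+280)/(a-7)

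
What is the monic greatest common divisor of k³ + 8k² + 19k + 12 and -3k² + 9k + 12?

k + 1

Euclidean algorithm in ℚ[k]:
  k³ + 8k² + 19k + 12 = (-(1/3)k - 11/3)(-3k² + 9k + 12) + (56k + 56)
  -3k² + 9k + 12 = (-(3/56)k + 3/14)(56k + 56) + (0)
Last nonzero remainder: 56k + 56. Dividing through by 56 gives the monic gcd k + 1.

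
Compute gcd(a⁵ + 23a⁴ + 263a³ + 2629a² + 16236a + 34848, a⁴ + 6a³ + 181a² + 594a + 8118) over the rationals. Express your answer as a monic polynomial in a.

a² + 99

Euclidean algorithm in ℚ[a]:
  a⁵ + 23a⁴ + 263a³ + 2629a² + 16236a + 34848 = (a + 17)(a⁴ + 6a³ + 181a² + 594a + 8118) + (−20a³ − 1042a² − 1980a − 103158)
  a⁴ + 6a³ + 181a² + 594a + 8118 = (−(1/20)a + 461/200)(−20a³ − 1042a² − 1980a − 103158) + ((248381/100)a² + 24589719/100)
  −20a³ − 1042a² − 1980a − 103158 = (−(2000/248381)a − 104200/248381)((248381/100)a² + 24589719/100) + (0)
Last nonzero remainder: (248381/100)a² + 24589719/100. Dividing through by 248381/100 gives the monic gcd a² + 99.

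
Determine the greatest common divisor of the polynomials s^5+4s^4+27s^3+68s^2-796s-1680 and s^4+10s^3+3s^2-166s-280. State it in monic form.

Euclidean algorithm in ℚ[s]:
  s^5+4s^4+27s^3+68s^2-796s-1680 = (s-6)(s^4+10s^3+3s^2-166s-280) + (84s^3+252s^2-1512s-3360)
  s^4+10s^3+3s^2-166s-280 = ((1/84)s+1/12)(84s^3+252s^2-1512s-3360) + (0)
Last nonzero remainder: 84s^3+252s^2-1512s-3360. Dividing through by 84 gives the monic gcd s^3+3s^2-18s-40.

s^3+3s^2-18s-40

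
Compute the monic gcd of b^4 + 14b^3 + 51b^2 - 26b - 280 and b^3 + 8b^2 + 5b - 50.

b^2 + 3b - 10

Repeated division with remainder:
  b^4 + 14b^3 + 51b^2 - 26b - 280 = (b + 6)(b^3 + 8b^2 + 5b - 50) + (-2b^2 - 6b + 20)
  b^3 + 8b^2 + 5b - 50 = (-(1/2)b - 5/2)(-2b^2 - 6b + 20) + (0)
Last nonzero remainder: -2b^2 - 6b + 20. Dividing through by -2 gives the monic gcd b^2 + 3b - 10.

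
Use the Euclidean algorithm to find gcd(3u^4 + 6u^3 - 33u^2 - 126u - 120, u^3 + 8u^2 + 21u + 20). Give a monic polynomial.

Euclidean algorithm in ℚ[u]:
  3u^4 + 6u^3 - 33u^2 - 126u - 120 = (3u - 18)(u^3 + 8u^2 + 21u + 20) + (48u^2 + 192u + 240)
  u^3 + 8u^2 + 21u + 20 = ((1/48)u + 1/12)(48u^2 + 192u + 240) + (0)
Last nonzero remainder: 48u^2 + 192u + 240. Dividing through by 48 gives the monic gcd u^2 + 4u + 5.

u^2 + 4u + 5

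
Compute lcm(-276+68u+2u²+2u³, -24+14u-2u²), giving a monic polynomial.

Apply the Euclidean algorithm:
  2u³+2u²+68u-276 = (-u-8)(-2u²+14u-24) + (156u-468)
  -2u²+14u-24 = (-(1/78)u+2/39)(156u-468) + (0)
Last nonzero remainder: 156u-468. Dividing through by 156 gives the monic gcd u-3.
Then lcm(f, g) = f·g / gcd(f, g); expanding and making the result monic gives the answer.

552-274u+30u²-3u³+u⁴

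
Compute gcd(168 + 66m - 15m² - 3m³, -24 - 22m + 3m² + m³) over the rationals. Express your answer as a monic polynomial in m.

-4 + m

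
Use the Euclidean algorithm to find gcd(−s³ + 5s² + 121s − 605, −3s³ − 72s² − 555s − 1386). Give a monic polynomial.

s + 11

Euclidean algorithm in ℚ[s]:
  −s³ + 5s² + 121s − 605 = (1/3)(−3s³ − 72s² − 555s − 1386) + (29s² + 306s − 143)
  −3s³ − 72s² − 555s − 1386 = (−(3/29)s − 1170/841)(29s² + 306s − 143) + (−(121176/841)s − 1332936/841)
  29s² + 306s − 143 = (−(24389/121176)s + 10933/121176)(−(121176/841)s − 1332936/841) + (0)
Last nonzero remainder: −(121176/841)s − 1332936/841. Dividing through by −121176/841 gives the monic gcd s + 11.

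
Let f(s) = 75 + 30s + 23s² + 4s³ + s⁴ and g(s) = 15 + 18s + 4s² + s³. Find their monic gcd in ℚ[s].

Apply the Euclidean algorithm:
  s⁴ + 4s³ + 23s² + 30s + 75 = (s)(s³ + 4s² + 18s + 15) + (5s² + 15s + 75)
  s³ + 4s² + 18s + 15 = ((1/5)s + 1/5)(5s² + 15s + 75) + (0)
Last nonzero remainder: 5s² + 15s + 75. Dividing through by 5 gives the monic gcd s² + 3s + 15.

15 + 3s + s²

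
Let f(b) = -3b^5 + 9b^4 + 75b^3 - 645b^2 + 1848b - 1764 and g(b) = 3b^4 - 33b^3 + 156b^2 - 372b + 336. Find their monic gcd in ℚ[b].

b^3 - 7b^2 + 24b - 28

Apply the Euclidean algorithm:
  -3b^5 + 9b^4 + 75b^3 - 645b^2 + 1848b - 1764 = (-b - 8)(3b^4 - 33b^3 + 156b^2 - 372b + 336) + (-33b^3 + 231b^2 - 792b + 924)
  3b^4 - 33b^3 + 156b^2 - 372b + 336 = (-(1/11)b + 4/11)(-33b^3 + 231b^2 - 792b + 924) + (0)
Last nonzero remainder: -33b^3 + 231b^2 - 792b + 924. Dividing through by -33 gives the monic gcd b^3 - 7b^2 + 24b - 28.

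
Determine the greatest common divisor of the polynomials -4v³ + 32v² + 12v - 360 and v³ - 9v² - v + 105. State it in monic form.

v² - 2v - 15

Euclidean algorithm in ℚ[v]:
  -4v³ + 32v² + 12v - 360 = (-4)(v³ - 9v² - v + 105) + (-4v² + 8v + 60)
  v³ - 9v² - v + 105 = (-(1/4)v + 7/4)(-4v² + 8v + 60) + (0)
Last nonzero remainder: -4v² + 8v + 60. Dividing through by -4 gives the monic gcd v² - 2v - 15.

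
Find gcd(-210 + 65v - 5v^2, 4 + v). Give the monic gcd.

1

Euclidean algorithm in ℚ[v]:
  -5v^2 + 65v - 210 = (-5v + 85)(v + 4) + (-550)
  v + 4 = (-(1/550)v - 2/275)(-550) + (0)
The last nonzero remainder is the constant -550, so the polynomials are coprime and gcd = 1.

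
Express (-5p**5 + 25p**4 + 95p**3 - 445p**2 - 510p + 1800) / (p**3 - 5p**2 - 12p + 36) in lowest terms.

By polynomial division,
  -5p**5 + 25p**4 + 95p**3 - 445p**2 - 510p + 1800 = (-5p**2 + 35)(p**3 - 5p**2 - 12p + 36) + (-90p**2 - 90p + 540)
  p**3 - 5p**2 - 12p + 36 = (-(1/90)p + 1/15)(-90p**2 - 90p + 540) + (0)
Last nonzero remainder: -90p**2 - 90p + 540. Dividing through by -90 gives the monic gcd p**2 + p - 6.
Cancel p**2 + p - 6 from numerator and denominator to get the reduced form.

(-5p**3 + 30p**2 + 35p - 300)/(p - 6)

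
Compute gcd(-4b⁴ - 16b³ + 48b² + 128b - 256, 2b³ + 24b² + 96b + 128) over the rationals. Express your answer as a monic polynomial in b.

Apply the Euclidean algorithm:
  -4b⁴ - 16b³ + 48b² + 128b - 256 = (-2b + 16)(2b³ + 24b² + 96b + 128) + (-144b² - 1152b - 2304)
  2b³ + 24b² + 96b + 128 = (-(1/72)b - 1/18)(-144b² - 1152b - 2304) + (0)
Last nonzero remainder: -144b² - 1152b - 2304. Dividing through by -144 gives the monic gcd b² + 8b + 16.

b² + 8b + 16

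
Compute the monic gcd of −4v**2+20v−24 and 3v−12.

Apply the Euclidean algorithm:
  −4v**2+20v−24 = (−(4/3)v+4/3)(3v−12) + (−8)
  3v−12 = (−(3/8)v+3/2)(−8) + (0)
The last nonzero remainder is the constant −8, so the polynomials are coprime and gcd = 1.

1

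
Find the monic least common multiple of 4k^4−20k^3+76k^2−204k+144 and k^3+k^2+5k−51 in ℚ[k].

k^6−k^5+16k^4−60k^3+155k^2−723k+612

Apply the Euclidean algorithm:
  4k^4−20k^3+76k^2−204k+144 = (4k−24)(k^3+k^2+5k−51) + (80k^2+120k−1080)
  k^3+k^2+5k−51 = ((1/80)k−1/160)(80k^2+120k−1080) + ((77/4)k−231/4)
  80k^2+120k−1080 = ((320/77)k+1440/77)((77/4)k−231/4) + (0)
Last nonzero remainder: (77/4)k−231/4. Dividing through by 77/4 gives the monic gcd k−3.
Then lcm(f, g) = f·g / gcd(f, g); expanding and making the result monic gives the answer.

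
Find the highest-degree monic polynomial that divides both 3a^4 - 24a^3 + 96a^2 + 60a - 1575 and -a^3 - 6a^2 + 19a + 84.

Euclidean algorithm in ℚ[a]:
  3a^4 - 24a^3 + 96a^2 + 60a - 1575 = (-3a + 42)(-a^3 - 6a^2 + 19a + 84) + (405a^2 - 486a - 5103)
  -a^3 - 6a^2 + 19a + 84 = (-(1/405)a - 4/225)(405a^2 - 486a - 5103) + (-(56/25)a - 168/25)
  405a^2 - 486a - 5103 = (-(10125/56)a + 6075/8)(-(56/25)a - 168/25) + (0)
Last nonzero remainder: -(56/25)a - 168/25. Dividing through by -56/25 gives the monic gcd a + 3.

a + 3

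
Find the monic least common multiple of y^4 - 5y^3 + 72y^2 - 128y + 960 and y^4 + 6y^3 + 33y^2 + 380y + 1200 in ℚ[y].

y^6 + 5y^5 + 47y^4 + 467y^3 + 1480y^2 + 6400y + 24000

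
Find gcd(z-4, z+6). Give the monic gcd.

1

By polynomial division,
  z-4 = (z+6) + (-10)
  z+6 = (-(1/10)z-3/5)(-10) + (0)
The last nonzero remainder is the constant -10, so the polynomials are coprime and gcd = 1.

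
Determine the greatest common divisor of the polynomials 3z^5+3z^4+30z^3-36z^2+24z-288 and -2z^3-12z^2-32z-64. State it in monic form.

By polynomial division,
  3z^5+3z^4+30z^3-36z^2+24z-288 = (-(3/2)z^2+(15/2)z-36)(-2z^3-12z^2-32z-64) + (-324z^2-648z-2592)
  -2z^3-12z^2-32z-64 = ((1/162)z+2/81)(-324z^2-648z-2592) + (0)
Last nonzero remainder: -324z^2-648z-2592. Dividing through by -324 gives the monic gcd z^2+2z+8.

z^2+2z+8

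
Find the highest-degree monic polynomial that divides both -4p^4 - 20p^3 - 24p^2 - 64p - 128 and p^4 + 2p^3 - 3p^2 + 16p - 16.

Apply the Euclidean algorithm:
  -4p^4 - 20p^3 - 24p^2 - 64p - 128 = (-4)(p^4 + 2p^3 - 3p^2 + 16p - 16) + (-12p^3 - 36p^2 - 192)
  p^4 + 2p^3 - 3p^2 + 16p - 16 = (-(1/12)p + 1/12)(-12p^3 - 36p^2 - 192) + (0)
Last nonzero remainder: -12p^3 - 36p^2 - 192. Dividing through by -12 gives the monic gcd p^3 + 3p^2 + 16.

p^3 + 3p^2 + 16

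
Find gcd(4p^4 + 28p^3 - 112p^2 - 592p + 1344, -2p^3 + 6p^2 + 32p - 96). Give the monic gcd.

Apply the Euclidean algorithm:
  4p^4 + 28p^3 - 112p^2 - 592p + 1344 = (-2p - 20)(-2p^3 + 6p^2 + 32p - 96) + (72p^2 - 144p - 576)
  -2p^3 + 6p^2 + 32p - 96 = (-(1/36)p + 1/36)(72p^2 - 144p - 576) + (20p - 80)
  72p^2 - 144p - 576 = ((18/5)p + 36/5)(20p - 80) + (0)
Last nonzero remainder: 20p - 80. Dividing through by 20 gives the monic gcd p - 4.

p - 4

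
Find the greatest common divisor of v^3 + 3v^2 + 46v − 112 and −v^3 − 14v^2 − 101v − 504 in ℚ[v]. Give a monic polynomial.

By polynomial division,
  v^3 + 3v^2 + 46v − 112 = (−1)(−v^3 − 14v^2 − 101v − 504) + (−11v^2 − 55v − 616)
  −v^3 − 14v^2 − 101v − 504 = ((1/11)v + 9/11)(−11v^2 − 55v − 616) + (0)
Last nonzero remainder: −11v^2 − 55v − 616. Dividing through by −11 gives the monic gcd v^2 + 5v + 56.

v^2 + 5v + 56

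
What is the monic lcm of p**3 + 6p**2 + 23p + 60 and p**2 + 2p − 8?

Euclidean algorithm in ℚ[p]:
  p**3 + 6p**2 + 23p + 60 = (p + 4)(p**2 + 2p − 8) + (23p + 92)
  p**2 + 2p − 8 = ((1/23)p − 2/23)(23p + 92) + (0)
Last nonzero remainder: 23p + 92. Dividing through by 23 gives the monic gcd p + 4.
Then lcm(f, g) = f·g / gcd(f, g); expanding and making the result monic gives the answer.

p**4 + 4p**3 + 11p**2 + 14p − 120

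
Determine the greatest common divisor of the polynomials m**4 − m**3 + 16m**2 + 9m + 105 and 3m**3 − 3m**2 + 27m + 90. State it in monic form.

Euclidean algorithm in ℚ[m]:
  m**4 − m**3 + 16m**2 + 9m + 105 = ((1/3)m)(3m**3 − 3m**2 + 27m + 90) + (7m**2 − 21m + 105)
  3m**3 − 3m**2 + 27m + 90 = ((3/7)m + 6/7)(7m**2 − 21m + 105) + (0)
Last nonzero remainder: 7m**2 − 21m + 105. Dividing through by 7 gives the monic gcd m**2 − 3m + 15.

m**2 − 3m + 15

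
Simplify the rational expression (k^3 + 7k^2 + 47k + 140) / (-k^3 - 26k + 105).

(-k - 4)/(k - 3)

By polynomial division,
  k^3 + 7k^2 + 47k + 140 = (-1)(-k^3 - 26k + 105) + (7k^2 + 21k + 245)
  -k^3 - 26k + 105 = (-(1/7)k + 3/7)(7k^2 + 21k + 245) + (0)
Last nonzero remainder: 7k^2 + 21k + 245. Dividing through by 7 gives the monic gcd k^2 + 3k + 35.
Cancel k^2 + 3k + 35 from numerator and denominator to get the reduced form.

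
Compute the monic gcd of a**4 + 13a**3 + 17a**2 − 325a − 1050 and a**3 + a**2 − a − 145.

Repeated division with remainder:
  a**4 + 13a**3 + 17a**2 − 325a − 1050 = (a + 12)(a**3 + a**2 − a − 145) + (6a**2 − 168a + 690)
  a**3 + a**2 − a − 145 = ((1/6)a + 29/6)(6a**2 − 168a + 690) + (696a − 3480)
  6a**2 − 168a + 690 = ((1/116)a − 23/116)(696a − 3480) + (0)
Last nonzero remainder: 696a − 3480. Dividing through by 696 gives the monic gcd a − 5.

a − 5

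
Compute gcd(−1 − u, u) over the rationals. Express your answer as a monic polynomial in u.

1

Euclidean algorithm in ℚ[u]:
  −u − 1 = (−1)(u) + (−1)
  u = (−u)(−1) + (0)
The last nonzero remainder is the constant −1, so the polynomials are coprime and gcd = 1.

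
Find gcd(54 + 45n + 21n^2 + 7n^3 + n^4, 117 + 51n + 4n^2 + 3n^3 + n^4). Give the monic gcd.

Repeated division with remainder:
  n^4 + 7n^3 + 21n^2 + 45n + 54 = (n^4 + 3n^3 + 4n^2 + 51n + 117) + (4n^3 + 17n^2 - 6n - 63)
  n^4 + 3n^3 + 4n^2 + 51n + 117 = ((1/4)n - 5/16)(4n^3 + 17n^2 - 6n - 63) + ((173/16)n^2 + (519/8)n + 1557/16)
  4n^3 + 17n^2 - 6n - 63 = ((64/173)n - 112/173)((173/16)n^2 + (519/8)n + 1557/16) + (0)
Last nonzero remainder: (173/16)n^2 + (519/8)n + 1557/16. Dividing through by 173/16 gives the monic gcd n^2 + 6n + 9.

9 + 6n + n^2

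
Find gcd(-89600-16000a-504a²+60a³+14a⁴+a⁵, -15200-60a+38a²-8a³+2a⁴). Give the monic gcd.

Repeated division with remainder:
  a⁵+14a⁴+60a³-504a²-16000a-89600 = ((1/2)a+9)(2a⁴-8a³+38a²-60a-15200) + (113a³-816a²-7860a+47200)
  2a⁴-8a³+38a²-60a-15200 = ((2/113)a+728/12769)(113a³-816a²-7860a+47200) + ((2855630/12769)a²-(5711260/12769)a-228450400/12769)
  113a³-816a²-7860a+47200 = ((1442897/2855630)a-753371/285563)((2855630/12769)a²-(5711260/12769)a-228450400/12769) + (0)
Last nonzero remainder: (2855630/12769)a²-(5711260/12769)a-228450400/12769. Dividing through by 2855630/12769 gives the monic gcd a²-2a-80.

-80-2a+a²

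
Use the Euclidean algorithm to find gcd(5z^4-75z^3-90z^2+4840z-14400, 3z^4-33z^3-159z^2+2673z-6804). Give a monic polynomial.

z^2-13z+36

By polynomial division,
  5z^4-75z^3-90z^2+4840z-14400 = (5/3)(3z^4-33z^3-159z^2+2673z-6804) + (-20z^3+175z^2+385z-3060)
  3z^4-33z^3-159z^2+2673z-6804 = (-(3/20)z+27/80)(-20z^3+175z^2+385z-3060) + (-(2565/16)z^2+(33345/16)z-23085/4)
  -20z^3+175z^2+385z-3060 = ((64/513)z+272/513)(-(2565/16)z^2+(33345/16)z-23085/4) + (0)
Last nonzero remainder: -(2565/16)z^2+(33345/16)z-23085/4. Dividing through by -2565/16 gives the monic gcd z^2-13z+36.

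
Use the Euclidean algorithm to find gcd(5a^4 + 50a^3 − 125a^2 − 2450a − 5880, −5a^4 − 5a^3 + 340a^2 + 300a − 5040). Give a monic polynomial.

By polynomial division,
  5a^4 + 50a^3 − 125a^2 − 2450a − 5880 = (−1)(−5a^4 − 5a^3 + 340a^2 + 300a − 5040) + (45a^3 + 215a^2 − 2150a − 10920)
  −5a^4 − 5a^3 + 340a^2 + 300a − 5040 = (−(1/9)a + 34/81)(45a^3 + 215a^2 − 2150a − 10920) + ((880/81)a^2 − (880/81)a − 12320/27)
  45a^3 + 215a^2 − 2150a − 10920 = ((729/176)a + 1053/44)((880/81)a^2 − (880/81)a − 12320/27) + (0)
Last nonzero remainder: (880/81)a^2 − (880/81)a − 12320/27. Dividing through by 880/81 gives the monic gcd a^2 − a − 42.

a^2 − a − 42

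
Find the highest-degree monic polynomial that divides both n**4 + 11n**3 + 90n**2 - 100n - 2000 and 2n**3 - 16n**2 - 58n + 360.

By polynomial division,
  n**4 + 11n**3 + 90n**2 - 100n - 2000 = ((1/2)n + 19/2)(2n**3 - 16n**2 - 58n + 360) + (271n**2 + 271n - 5420)
  2n**3 - 16n**2 - 58n + 360 = ((2/271)n - 18/271)(271n**2 + 271n - 5420) + (0)
Last nonzero remainder: 271n**2 + 271n - 5420. Dividing through by 271 gives the monic gcd n**2 + n - 20.

n**2 + n - 20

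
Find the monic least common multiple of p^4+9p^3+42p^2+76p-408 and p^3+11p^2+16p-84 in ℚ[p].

p^5+16p^4+105p^3+370p^2+124p-2856

Repeated division with remainder:
  p^4+9p^3+42p^2+76p-408 = (p-2)(p^3+11p^2+16p-84) + (48p^2+192p-576)
  p^3+11p^2+16p-84 = ((1/48)p+7/48)(48p^2+192p-576) + (0)
Last nonzero remainder: 48p^2+192p-576. Dividing through by 48 gives the monic gcd p^2+4p-12.
Then lcm(f, g) = f·g / gcd(f, g); expanding and making the result monic gives the answer.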